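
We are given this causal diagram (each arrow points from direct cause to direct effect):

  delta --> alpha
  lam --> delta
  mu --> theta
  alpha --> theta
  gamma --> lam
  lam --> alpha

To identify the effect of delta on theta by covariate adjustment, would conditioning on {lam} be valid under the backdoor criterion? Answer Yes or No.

Yes

Backdoor paths from delta to theta (paths whose first edge points into delta):
  P1: delta <- lam -> alpha -> theta
Condition 1 (no descendant of delta in the set): holds — descendants of delta are {alpha, theta}; none are in {lam}.
Condition 2 (every backdoor path blocked by {lam}):
  P1: blocked at fork node lam ∈ conditioning set.
{lam} satisfies the backdoor criterion.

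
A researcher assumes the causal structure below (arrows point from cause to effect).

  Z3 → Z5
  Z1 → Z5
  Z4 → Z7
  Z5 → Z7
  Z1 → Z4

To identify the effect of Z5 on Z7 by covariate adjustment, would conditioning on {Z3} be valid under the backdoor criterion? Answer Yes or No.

Backdoor paths from Z5 to Z7 (paths whose first edge points into Z5):
  P1: Z5 <- Z1 -> Z4 -> Z7
Condition 1 (no descendant of Z5 in the set): holds — descendants of Z5 are {Z7}; none are in {Z3}.
Condition 2 (every backdoor path blocked by {Z3}):
  P1: open — no interior node is in the conditioning set.
{Z3} does not satisfy the backdoor criterion.

No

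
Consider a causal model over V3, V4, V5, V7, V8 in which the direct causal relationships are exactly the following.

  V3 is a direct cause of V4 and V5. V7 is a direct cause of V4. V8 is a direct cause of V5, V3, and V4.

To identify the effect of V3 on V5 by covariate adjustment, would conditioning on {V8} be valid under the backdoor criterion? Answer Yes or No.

Yes

Backdoor paths from V3 to V5 (paths whose first edge points into V3):
  P1: V3 <- V8 -> V5
Condition 1 (no descendant of V3 in the set): holds — descendants of V3 are {V4, V5}; none are in {V8}.
Condition 2 (every backdoor path blocked by {V8}):
  P1: blocked at fork node V8 ∈ conditioning set.
{V8} satisfies the backdoor criterion.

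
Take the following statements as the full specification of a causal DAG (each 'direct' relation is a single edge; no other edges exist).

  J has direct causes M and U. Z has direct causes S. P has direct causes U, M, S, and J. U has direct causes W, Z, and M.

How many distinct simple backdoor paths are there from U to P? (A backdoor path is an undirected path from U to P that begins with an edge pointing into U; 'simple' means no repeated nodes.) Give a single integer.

3

A backdoor path from U to P is any simple undirected path whose first edge points into U (i.e. leaves U via a parent).
Parents of U: {M, W, Z}.
Enumerating:
  P1: U <- M -> J -> P
  P2: U <- M -> P
  P3: U <- Z <- S -> P
That exhausts the simple backdoor paths. Count: 3.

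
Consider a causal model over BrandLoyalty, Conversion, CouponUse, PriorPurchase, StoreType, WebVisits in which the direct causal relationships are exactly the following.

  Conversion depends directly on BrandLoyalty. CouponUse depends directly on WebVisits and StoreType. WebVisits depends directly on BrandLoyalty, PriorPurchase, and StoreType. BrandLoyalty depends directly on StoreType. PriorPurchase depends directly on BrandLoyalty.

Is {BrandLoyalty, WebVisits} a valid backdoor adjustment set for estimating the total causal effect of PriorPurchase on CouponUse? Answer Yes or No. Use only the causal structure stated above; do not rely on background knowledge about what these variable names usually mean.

Backdoor paths from PriorPurchase to CouponUse (paths whose first edge points into PriorPurchase):
  P1: PriorPurchase <- BrandLoyalty <- StoreType -> WebVisits -> CouponUse
  P2: PriorPurchase <- BrandLoyalty <- StoreType -> CouponUse
  P3: PriorPurchase <- BrandLoyalty -> WebVisits <- StoreType -> CouponUse
  P4: PriorPurchase <- BrandLoyalty -> WebVisits -> CouponUse
Condition 1 (no descendant of PriorPurchase in the set): FAILS — WebVisits is a descendant of PriorPurchase.
Condition 2 (every backdoor path blocked by {BrandLoyalty, WebVisits}):
  P1: blocked at chain node BrandLoyalty ∈ conditioning set.
  P2: blocked at chain node BrandLoyalty ∈ conditioning set.
  P3: blocked at fork node BrandLoyalty ∈ conditioning set.
  P4: blocked at fork node BrandLoyalty ∈ conditioning set.
{BrandLoyalty, WebVisits} does not satisfy the backdoor criterion.

No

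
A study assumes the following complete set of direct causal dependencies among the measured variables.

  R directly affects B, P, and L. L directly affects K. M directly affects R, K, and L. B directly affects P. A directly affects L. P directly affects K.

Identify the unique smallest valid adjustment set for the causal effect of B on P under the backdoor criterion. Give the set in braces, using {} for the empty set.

Variables eligible for adjustment (non-descendants of B, excluding B and P): {A, L, M, R}.
Backdoor paths from B to P:
  P1: B <- R <- M -> L -> K <- P
  P2: B <- R <- M -> K <- P
  P3: B <- R -> P
  P4: B <- R -> L <- M -> K <- P
  P5: B <- R -> L -> K <- P
The empty set is not sufficient: P3 (B <- R -> P) has no collider blocking it and no conditioned non-collider, so it is open.
Try {R}:
  P1: blocked at chain node R ∈ conditioning set.
  P2: blocked at chain node R ∈ conditioning set.
  P3: blocked at fork node R ∈ conditioning set.
  P4: blocked at fork node R ∈ conditioning set.
  P5: blocked at fork node R ∈ conditioning set.
{R} contains no descendant of B and blocks every backdoor path.
No other singleton works — e.g. {M} leaves P3 open — so {R} is the unique smallest valid adjustment set.

{R}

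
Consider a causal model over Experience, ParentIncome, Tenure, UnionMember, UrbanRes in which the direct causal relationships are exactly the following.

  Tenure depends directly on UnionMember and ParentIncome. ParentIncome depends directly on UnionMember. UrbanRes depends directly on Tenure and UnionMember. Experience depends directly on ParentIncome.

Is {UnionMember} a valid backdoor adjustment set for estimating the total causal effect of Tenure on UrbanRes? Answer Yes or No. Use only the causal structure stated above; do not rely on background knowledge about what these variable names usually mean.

Yes

Backdoor paths from Tenure to UrbanRes (paths whose first edge points into Tenure):
  P1: Tenure <- UnionMember -> UrbanRes
  P2: Tenure <- ParentIncome <- UnionMember -> UrbanRes
Condition 1 (no descendant of Tenure in the set): holds — descendants of Tenure are {UrbanRes}; none are in {UnionMember}.
Condition 2 (every backdoor path blocked by {UnionMember}):
  P1: blocked at fork node UnionMember ∈ conditioning set.
  P2: blocked at fork node UnionMember ∈ conditioning set.
{UnionMember} satisfies the backdoor criterion.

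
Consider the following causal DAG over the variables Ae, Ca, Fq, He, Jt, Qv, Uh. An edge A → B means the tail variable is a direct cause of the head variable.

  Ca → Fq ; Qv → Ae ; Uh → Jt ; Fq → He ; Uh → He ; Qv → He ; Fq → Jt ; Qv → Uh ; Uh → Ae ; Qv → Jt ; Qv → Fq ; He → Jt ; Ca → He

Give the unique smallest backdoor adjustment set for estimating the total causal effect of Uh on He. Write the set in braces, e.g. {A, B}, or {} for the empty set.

Variables eligible for adjustment (non-descendants of Uh, excluding Uh and He): {Ca, Fq, Qv}.
Backdoor paths from Uh to He:
  P1: Uh <- Qv -> Fq <- Ca -> He
  P2: Uh <- Qv -> Fq -> He
  P3: Uh <- Qv -> Fq -> Jt <- He
  P4: Uh <- Qv -> He
  P5: Uh <- Qv -> Jt <- Fq <- Ca -> He
  P6: Uh <- Qv -> Jt <- Fq -> He
  P7: Uh <- Qv -> Jt <- He
The empty set is not sufficient: P2 (Uh <- Qv -> Fq -> He) has no collider blocking it and no conditioned non-collider, so it is open.
Try {Qv}:
  P1: blocked at fork node Qv ∈ conditioning set.
  P2: blocked at fork node Qv ∈ conditioning set.
  P3: blocked at fork node Qv ∈ conditioning set.
  P4: blocked at fork node Qv ∈ conditioning set.
  P5: blocked at fork node Qv ∈ conditioning set.
  P6: blocked at fork node Qv ∈ conditioning set.
  P7: blocked at fork node Qv ∈ conditioning set.
{Qv} contains no descendant of Uh and blocks every backdoor path.
No other singleton works — e.g. {Ca} leaves P2 open — so {Qv} is the unique smallest valid adjustment set.

{Qv}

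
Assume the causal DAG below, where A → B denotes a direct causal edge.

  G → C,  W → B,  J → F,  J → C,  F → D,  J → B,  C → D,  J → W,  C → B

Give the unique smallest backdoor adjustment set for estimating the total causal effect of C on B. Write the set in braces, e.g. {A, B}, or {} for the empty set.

{J}

Variables eligible for adjustment (non-descendants of C, excluding C and B): {F, G, J, W}.
Backdoor paths from C to B:
  P1: C <- J -> W -> B
  P2: C <- J -> B
The empty set is not sufficient: P1 (C <- J -> W -> B) has no collider blocking it and no conditioned non-collider, so it is open.
Try {J}:
  P1: blocked at fork node J ∈ conditioning set.
  P2: blocked at fork node J ∈ conditioning set.
{J} contains no descendant of C and blocks every backdoor path.
No other singleton works — e.g. {G} leaves P1 open — so {J} is the unique smallest valid adjustment set.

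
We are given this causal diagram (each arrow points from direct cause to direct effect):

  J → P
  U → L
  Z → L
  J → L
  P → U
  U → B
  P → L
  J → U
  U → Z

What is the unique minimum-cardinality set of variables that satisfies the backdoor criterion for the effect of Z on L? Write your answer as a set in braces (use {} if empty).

{U}

Variables eligible for adjustment (non-descendants of Z, excluding Z and L): {B, J, P, U}.
Backdoor paths from Z to L:
  P1: Z <- U <- J -> P -> L
  P2: Z <- U <- J -> L
  P3: Z <- U <- P <- J -> L
  P4: Z <- U <- P -> L
  P5: Z <- U -> L
The empty set is not sufficient: P1 (Z <- U <- J -> P -> L) has no collider blocking it and no conditioned non-collider, so it is open.
Try {U}:
  P1: blocked at chain node U ∈ conditioning set.
  P2: blocked at chain node U ∈ conditioning set.
  P3: blocked at chain node U ∈ conditioning set.
  P4: blocked at chain node U ∈ conditioning set.
  P5: blocked at fork node U ∈ conditioning set.
{U} contains no descendant of Z and blocks every backdoor path.
No other singleton works — e.g. {J} leaves P4 open — so {U} is the unique smallest valid adjustment set.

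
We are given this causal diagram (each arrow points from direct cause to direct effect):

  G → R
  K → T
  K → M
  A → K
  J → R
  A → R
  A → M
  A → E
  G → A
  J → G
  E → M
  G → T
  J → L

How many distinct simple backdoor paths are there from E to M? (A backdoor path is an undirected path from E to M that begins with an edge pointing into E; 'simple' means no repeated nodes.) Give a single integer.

5

A backdoor path from E to M is any simple undirected path whose first edge points into E (i.e. leaves E via a parent).
Parents of E: {A}.
Enumerating:
  P1: E <- A <- G -> T <- K -> M
  P2: E <- A -> R <- J -> G -> T <- K -> M
  P3: E <- A -> R <- G -> T <- K -> M
  P4: E <- A -> K -> M
  P5: E <- A -> M
That exhausts the simple backdoor paths. Count: 5.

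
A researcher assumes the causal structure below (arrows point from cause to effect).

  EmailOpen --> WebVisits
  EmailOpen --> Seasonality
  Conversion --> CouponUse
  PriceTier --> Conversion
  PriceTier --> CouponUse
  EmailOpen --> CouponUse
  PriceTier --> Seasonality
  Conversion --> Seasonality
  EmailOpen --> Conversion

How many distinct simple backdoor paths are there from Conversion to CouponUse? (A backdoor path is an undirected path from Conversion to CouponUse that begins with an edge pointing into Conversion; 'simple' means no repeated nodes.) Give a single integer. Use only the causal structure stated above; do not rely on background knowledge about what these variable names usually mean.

A backdoor path from Conversion to CouponUse is any simple undirected path whose first edge points into Conversion (i.e. leaves Conversion via a parent).
Parents of Conversion: {EmailOpen, PriceTier}.
Enumerating:
  P1: Conversion <- EmailOpen -> CouponUse
  P2: Conversion <- EmailOpen -> Seasonality <- PriceTier -> CouponUse
  P3: Conversion <- PriceTier -> CouponUse
  P4: Conversion <- PriceTier -> Seasonality <- EmailOpen -> CouponUse
That exhausts the simple backdoor paths. Count: 4.

4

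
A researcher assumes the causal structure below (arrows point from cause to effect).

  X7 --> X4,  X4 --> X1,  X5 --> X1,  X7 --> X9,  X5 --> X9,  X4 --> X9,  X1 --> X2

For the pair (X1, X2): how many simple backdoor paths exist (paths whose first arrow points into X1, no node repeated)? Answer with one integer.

0

A backdoor path from X1 to X2 is any simple undirected path whose first edge points into X1 (i.e. leaves X1 via a parent).
Parents of X1: {X4, X5}.
No simple path from any parent of X1 reaches X2 without revisiting X1, so there are no backdoor paths.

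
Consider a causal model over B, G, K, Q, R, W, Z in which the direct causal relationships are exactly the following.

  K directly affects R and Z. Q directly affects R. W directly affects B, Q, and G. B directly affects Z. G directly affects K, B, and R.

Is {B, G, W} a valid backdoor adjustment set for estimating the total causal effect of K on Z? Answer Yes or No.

Backdoor paths from K to Z (paths whose first edge points into K):
  P1: K <- G <- W -> B -> Z
  P2: K <- G -> B -> Z
  P3: K <- G -> R <- Q <- W -> B -> Z
Condition 1 (no descendant of K in the set): holds — descendants of K are {R, Z}; none are in {B, G, W}.
Condition 2 (every backdoor path blocked by {B, G, W}):
  P1: blocked at chain node G ∈ conditioning set.
  P2: blocked at fork node G ∈ conditioning set.
  P3: blocked at fork node G ∈ conditioning set.
{B, G, W} satisfies the backdoor criterion.

Yes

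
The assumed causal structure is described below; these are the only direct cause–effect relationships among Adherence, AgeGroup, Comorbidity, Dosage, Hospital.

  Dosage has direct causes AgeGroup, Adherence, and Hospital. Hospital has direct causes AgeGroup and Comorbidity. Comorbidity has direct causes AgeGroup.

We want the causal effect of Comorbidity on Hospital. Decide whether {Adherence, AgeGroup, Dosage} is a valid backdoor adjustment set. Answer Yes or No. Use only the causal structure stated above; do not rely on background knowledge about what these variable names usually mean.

Backdoor paths from Comorbidity to Hospital (paths whose first edge points into Comorbidity):
  P1: Comorbidity <- AgeGroup -> Hospital
  P2: Comorbidity <- AgeGroup -> Dosage <- Hospital
Condition 1 (no descendant of Comorbidity in the set): FAILS — Dosage is a descendant of Comorbidity.
Condition 2 (every backdoor path blocked by {Adherence, AgeGroup, Dosage}):
  P1: blocked at fork node AgeGroup ∈ conditioning set.
  P2: blocked at fork node AgeGroup ∈ conditioning set.
{Adherence, AgeGroup, Dosage} does not satisfy the backdoor criterion.

No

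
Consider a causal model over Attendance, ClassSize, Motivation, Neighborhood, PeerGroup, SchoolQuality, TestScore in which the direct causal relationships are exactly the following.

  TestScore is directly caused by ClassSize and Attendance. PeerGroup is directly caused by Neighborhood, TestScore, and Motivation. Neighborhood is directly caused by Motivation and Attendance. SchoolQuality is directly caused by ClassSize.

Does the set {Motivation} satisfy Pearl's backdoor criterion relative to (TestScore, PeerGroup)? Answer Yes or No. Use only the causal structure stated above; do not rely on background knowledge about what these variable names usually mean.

Backdoor paths from TestScore to PeerGroup (paths whose first edge points into TestScore):
  P1: TestScore <- Attendance -> Neighborhood <- Motivation -> PeerGroup
  P2: TestScore <- Attendance -> Neighborhood -> PeerGroup
Condition 1 (no descendant of TestScore in the set): holds — descendants of TestScore are {PeerGroup}; none are in {Motivation}.
Condition 2 (every backdoor path blocked by {Motivation}):
  P1: blocked at collider Neighborhood (neither it nor any descendant is in the conditioning set).
  P2: open — no interior node is in the conditioning set.
{Motivation} does not satisfy the backdoor criterion.

No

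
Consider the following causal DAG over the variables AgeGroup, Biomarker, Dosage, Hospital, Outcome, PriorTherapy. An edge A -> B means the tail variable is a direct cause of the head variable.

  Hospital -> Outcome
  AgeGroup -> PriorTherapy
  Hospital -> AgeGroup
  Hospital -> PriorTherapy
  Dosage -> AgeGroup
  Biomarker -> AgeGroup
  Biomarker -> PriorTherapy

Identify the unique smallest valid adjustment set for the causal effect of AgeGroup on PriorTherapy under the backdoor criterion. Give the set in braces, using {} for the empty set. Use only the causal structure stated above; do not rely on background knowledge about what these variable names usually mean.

{Biomarker, Hospital}

Variables eligible for adjustment (non-descendants of AgeGroup, excluding AgeGroup and PriorTherapy): {Biomarker, Dosage, Hospital, Outcome}.
Backdoor paths from AgeGroup to PriorTherapy:
  P1: AgeGroup <- Biomarker -> PriorTherapy
  P2: AgeGroup <- Hospital -> PriorTherapy
The empty set is not sufficient: P1 (AgeGroup <- Biomarker -> PriorTherapy) has no collider blocking it and no conditioned non-collider, so it is open.
Try {Biomarker, Hospital}:
  P1: blocked at fork node Biomarker ∈ conditioning set.
  P2: blocked at fork node Hospital ∈ conditioning set.
{Biomarker, Hospital} contains no descendant of AgeGroup and blocks every backdoor path.
Every element of {Biomarker, Hospital} is needed (dropping Biomarker leaves P1 open; dropping Hospital leaves P2 open), so no proper subset is valid.
Among all size-2 subsets of the eligible variables, only {Biomarker, Hospital} blocks every backdoor path, so it is the unique smallest valid adjustment set.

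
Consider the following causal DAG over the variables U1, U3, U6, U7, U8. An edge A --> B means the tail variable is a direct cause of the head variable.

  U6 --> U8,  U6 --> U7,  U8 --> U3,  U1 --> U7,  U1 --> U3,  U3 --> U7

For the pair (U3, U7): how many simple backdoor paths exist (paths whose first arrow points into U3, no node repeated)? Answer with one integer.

A backdoor path from U3 to U7 is any simple undirected path whose first edge points into U3 (i.e. leaves U3 via a parent).
Parents of U3: {U1, U8}.
Enumerating:
  P1: U3 <- U8 <- U6 -> U7
  P2: U3 <- U1 -> U7
That exhausts the simple backdoor paths. Count: 2.

2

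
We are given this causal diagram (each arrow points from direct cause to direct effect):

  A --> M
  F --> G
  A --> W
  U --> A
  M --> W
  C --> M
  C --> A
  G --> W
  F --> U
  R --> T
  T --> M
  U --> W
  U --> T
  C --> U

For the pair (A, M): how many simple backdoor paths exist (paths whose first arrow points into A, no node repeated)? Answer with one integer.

8

A backdoor path from A to M is any simple undirected path whose first edge points into A (i.e. leaves A via a parent).
Parents of A: {C, U}.
Enumerating:
  P1: A <- C -> U <- F -> G -> W <- M
  P2: A <- C -> U -> T -> M
  P3: A <- C -> U -> W <- M
  P4: A <- C -> M
  P5: A <- U <- C -> M
  P6: A <- U <- F -> G -> W <- M
  P7: A <- U -> T -> M
  P8: A <- U -> W <- M
That exhausts the simple backdoor paths. Count: 8.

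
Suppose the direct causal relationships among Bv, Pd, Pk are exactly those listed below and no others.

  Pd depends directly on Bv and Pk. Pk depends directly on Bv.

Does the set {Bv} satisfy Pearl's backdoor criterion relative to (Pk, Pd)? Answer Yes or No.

Backdoor paths from Pk to Pd (paths whose first edge points into Pk):
  P1: Pk <- Bv -> Pd
Condition 1 (no descendant of Pk in the set): holds — descendants of Pk are {Pd}; none are in {Bv}.
Condition 2 (every backdoor path blocked by {Bv}):
  P1: blocked at fork node Bv ∈ conditioning set.
{Bv} satisfies the backdoor criterion.

Yes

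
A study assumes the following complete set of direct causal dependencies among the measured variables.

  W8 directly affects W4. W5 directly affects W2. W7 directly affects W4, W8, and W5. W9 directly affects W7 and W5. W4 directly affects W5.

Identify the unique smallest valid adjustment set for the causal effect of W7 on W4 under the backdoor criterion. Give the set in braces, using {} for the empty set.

{}

Variables eligible for adjustment (non-descendants of W7, excluding W7 and W4): {W9}.
Backdoor paths from W7 to W4:
  P1: W7 <- W9 -> W5 <- W4
Each backdoor path contains an unconditioned collider, so every path is already blocked with the empty conditioning set:
  P1: blocked at collider W5 (neither it nor any descendant is in the conditioning set).
The empty set is therefore the unique smallest valid set.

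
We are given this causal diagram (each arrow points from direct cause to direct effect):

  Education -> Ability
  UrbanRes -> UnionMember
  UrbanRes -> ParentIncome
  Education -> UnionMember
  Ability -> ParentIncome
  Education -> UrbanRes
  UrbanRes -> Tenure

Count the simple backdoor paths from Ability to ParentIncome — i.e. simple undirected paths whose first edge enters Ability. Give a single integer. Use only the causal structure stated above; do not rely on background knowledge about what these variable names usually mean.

2

A backdoor path from Ability to ParentIncome is any simple undirected path whose first edge points into Ability (i.e. leaves Ability via a parent).
Parents of Ability: {Education}.
Enumerating:
  P1: Ability <- Education -> UrbanRes -> ParentIncome
  P2: Ability <- Education -> UnionMember <- UrbanRes -> ParentIncome
That exhausts the simple backdoor paths. Count: 2.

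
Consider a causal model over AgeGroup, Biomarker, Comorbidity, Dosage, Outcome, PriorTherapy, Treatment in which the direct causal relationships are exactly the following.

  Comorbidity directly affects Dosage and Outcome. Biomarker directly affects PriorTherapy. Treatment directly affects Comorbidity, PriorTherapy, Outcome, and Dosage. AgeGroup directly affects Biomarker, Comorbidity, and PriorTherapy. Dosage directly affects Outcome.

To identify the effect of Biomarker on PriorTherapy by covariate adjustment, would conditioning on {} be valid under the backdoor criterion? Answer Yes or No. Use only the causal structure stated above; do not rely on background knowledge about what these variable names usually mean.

No

Backdoor paths from Biomarker to PriorTherapy (paths whose first edge points into Biomarker):
  P1: Biomarker <- AgeGroup -> Comorbidity <- Treatment -> PriorTherapy
  P2: Biomarker <- AgeGroup -> Comorbidity -> Dosage <- Treatment -> PriorTherapy
  P3: Biomarker <- AgeGroup -> Comorbidity -> Dosage -> Outcome <- Treatment -> PriorTherapy
  P4: Biomarker <- AgeGroup -> Comorbidity -> Outcome <- Treatment -> PriorTherapy
  P5: Biomarker <- AgeGroup -> Comorbidity -> Outcome <- Dosage <- Treatment -> PriorTherapy
  P6: Biomarker <- AgeGroup -> PriorTherapy
Condition 1 (no descendant of Biomarker in the set): holds — descendants of Biomarker are {PriorTherapy}; none are in {}.
Condition 2 (every backdoor path blocked by {}):
  P1: blocked at collider Comorbidity (neither it nor any descendant is in the conditioning set).
  P2: blocked at collider Dosage (neither it nor any descendant is in the conditioning set).
  P3: blocked at collider Outcome (neither it nor any descendant is in the conditioning set).
  P4: blocked at collider Outcome (neither it nor any descendant is in the conditioning set).
  P5: blocked at collider Outcome (neither it nor any descendant is in the conditioning set).
  P6: open — no interior node is in the conditioning set.
{} does not satisfy the backdoor criterion.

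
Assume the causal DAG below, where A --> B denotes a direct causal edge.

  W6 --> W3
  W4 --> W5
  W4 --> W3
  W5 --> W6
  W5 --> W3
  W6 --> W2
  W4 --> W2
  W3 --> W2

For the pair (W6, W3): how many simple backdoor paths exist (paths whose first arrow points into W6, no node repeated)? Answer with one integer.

A backdoor path from W6 to W3 is any simple undirected path whose first edge points into W6 (i.e. leaves W6 via a parent).
Parents of W6: {W5}.
Enumerating:
  P1: W6 <- W5 <- W4 -> W3
  P2: W6 <- W5 <- W4 -> W2 <- W3
  P3: W6 <- W5 -> W3
That exhausts the simple backdoor paths. Count: 3.

3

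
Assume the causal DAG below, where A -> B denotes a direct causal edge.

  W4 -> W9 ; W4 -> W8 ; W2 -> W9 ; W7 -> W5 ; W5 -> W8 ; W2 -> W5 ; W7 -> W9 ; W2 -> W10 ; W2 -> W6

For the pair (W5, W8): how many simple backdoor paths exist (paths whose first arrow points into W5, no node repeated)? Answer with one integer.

2

A backdoor path from W5 to W8 is any simple undirected path whose first edge points into W5 (i.e. leaves W5 via a parent).
Parents of W5: {W2, W7}.
Enumerating:
  P1: W5 <- W2 -> W9 <- W4 -> W8
  P2: W5 <- W7 -> W9 <- W4 -> W8
That exhausts the simple backdoor paths. Count: 2.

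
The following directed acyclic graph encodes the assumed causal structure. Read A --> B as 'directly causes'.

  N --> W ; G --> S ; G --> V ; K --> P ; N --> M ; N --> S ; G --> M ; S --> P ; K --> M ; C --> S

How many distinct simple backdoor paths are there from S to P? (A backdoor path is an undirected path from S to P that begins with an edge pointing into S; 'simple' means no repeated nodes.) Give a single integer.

2

A backdoor path from S to P is any simple undirected path whose first edge points into S (i.e. leaves S via a parent).
Parents of S: {C, G, N}.
Enumerating:
  P1: S <- N -> M <- K -> P
  P2: S <- G -> M <- K -> P
That exhausts the simple backdoor paths. Count: 2.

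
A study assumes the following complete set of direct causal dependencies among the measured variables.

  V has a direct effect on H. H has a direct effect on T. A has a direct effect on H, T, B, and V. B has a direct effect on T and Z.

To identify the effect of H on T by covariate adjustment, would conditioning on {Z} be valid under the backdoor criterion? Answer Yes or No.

Backdoor paths from H to T (paths whose first edge points into H):
  P1: H <- A -> B -> T
  P2: H <- A -> T
  P3: H <- V <- A -> B -> T
  P4: H <- V <- A -> T
Condition 1 (no descendant of H in the set): holds — descendants of H are {T}; none are in {Z}.
Condition 2 (every backdoor path blocked by {Z}):
  P1: open — no interior node is in the conditioning set.
  P2: open — no interior node is in the conditioning set.
  P3: open — no interior node is in the conditioning set.
  P4: open — no interior node is in the conditioning set.
{Z} does not satisfy the backdoor criterion.

No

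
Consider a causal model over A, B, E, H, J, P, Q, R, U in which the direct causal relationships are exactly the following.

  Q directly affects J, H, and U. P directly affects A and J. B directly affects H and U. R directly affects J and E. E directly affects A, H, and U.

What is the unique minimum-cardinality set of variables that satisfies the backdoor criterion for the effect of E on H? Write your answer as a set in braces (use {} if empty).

Variables eligible for adjustment (non-descendants of E, excluding E and H): {B, J, P, Q, R}.
Backdoor paths from E to H:
  P1: E <- R -> J <- Q -> U <- B -> H
  P2: E <- R -> J <- Q -> H
Each backdoor path contains an unconditioned collider, so every path is already blocked with the empty conditioning set:
  P1: blocked at collider J (neither it nor any descendant is in the conditioning set).
  P2: blocked at collider J (neither it nor any descendant is in the conditioning set).
The empty set is therefore the unique smallest valid set.

{}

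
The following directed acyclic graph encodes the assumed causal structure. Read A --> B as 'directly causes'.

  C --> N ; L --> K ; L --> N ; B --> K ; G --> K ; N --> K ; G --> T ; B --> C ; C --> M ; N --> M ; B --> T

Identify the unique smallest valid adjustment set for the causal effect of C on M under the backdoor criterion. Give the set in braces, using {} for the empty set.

Variables eligible for adjustment (non-descendants of C, excluding C and M): {B, G, L, T}.
Backdoor paths from C to M:
  P1: C <- B -> T <- G -> K <- L -> N -> M
  P2: C <- B -> T <- G -> K <- N -> M
  P3: C <- B -> K <- L -> N -> M
  P4: C <- B -> K <- N -> M
Each backdoor path contains an unconditioned collider, so every path is already blocked with the empty conditioning set:
  P1: blocked at collider T (neither it nor any descendant is in the conditioning set).
  P2: blocked at collider T (neither it nor any descendant is in the conditioning set).
  P3: blocked at collider K (neither it nor any descendant is in the conditioning set).
  P4: blocked at collider K (neither it nor any descendant is in the conditioning set).
The empty set is therefore the unique smallest valid set.

{}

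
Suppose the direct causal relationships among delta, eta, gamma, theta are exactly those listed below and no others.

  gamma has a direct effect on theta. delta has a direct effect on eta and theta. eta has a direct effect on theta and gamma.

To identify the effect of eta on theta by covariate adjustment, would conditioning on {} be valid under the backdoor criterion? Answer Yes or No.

Backdoor paths from eta to theta (paths whose first edge points into eta):
  P1: eta <- delta -> theta
Condition 1 (no descendant of eta in the set): holds — descendants of eta are {gamma, theta}; none are in {}.
Condition 2 (every backdoor path blocked by {}):
  P1: open — no interior node is in the conditioning set.
{} does not satisfy the backdoor criterion.

No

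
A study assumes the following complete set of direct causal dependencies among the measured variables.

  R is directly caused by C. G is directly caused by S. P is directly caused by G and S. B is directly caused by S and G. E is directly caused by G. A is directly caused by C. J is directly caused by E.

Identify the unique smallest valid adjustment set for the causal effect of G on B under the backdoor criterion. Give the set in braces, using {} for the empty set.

Variables eligible for adjustment (non-descendants of G, excluding G and B): {A, C, R, S}.
Backdoor paths from G to B:
  P1: G <- S -> B
The empty set is not sufficient: P1 (G <- S -> B) has no collider blocking it and no conditioned non-collider, so it is open.
Try {S}:
  P1: blocked at fork node S ∈ conditioning set.
{S} contains no descendant of G and blocks every backdoor path.
No other singleton works — e.g. {C} leaves P1 open — so {S} is the unique smallest valid adjustment set.

{S}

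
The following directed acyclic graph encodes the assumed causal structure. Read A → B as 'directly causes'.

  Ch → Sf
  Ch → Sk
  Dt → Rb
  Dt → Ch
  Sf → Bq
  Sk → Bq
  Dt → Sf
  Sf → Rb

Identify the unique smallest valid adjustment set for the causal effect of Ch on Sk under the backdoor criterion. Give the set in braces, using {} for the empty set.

Variables eligible for adjustment (non-descendants of Ch, excluding Ch and Sk): {Dt}.
Backdoor paths from Ch to Sk:
  P1: Ch <- Dt -> Sf -> Bq <- Sk
  P2: Ch <- Dt -> Rb <- Sf -> Bq <- Sk
Each backdoor path contains an unconditioned collider, so every path is already blocked with the empty conditioning set:
  P1: blocked at collider Bq (neither it nor any descendant is in the conditioning set).
  P2: blocked at collider Rb (neither it nor any descendant is in the conditioning set).
The empty set is therefore the unique smallest valid set.

{}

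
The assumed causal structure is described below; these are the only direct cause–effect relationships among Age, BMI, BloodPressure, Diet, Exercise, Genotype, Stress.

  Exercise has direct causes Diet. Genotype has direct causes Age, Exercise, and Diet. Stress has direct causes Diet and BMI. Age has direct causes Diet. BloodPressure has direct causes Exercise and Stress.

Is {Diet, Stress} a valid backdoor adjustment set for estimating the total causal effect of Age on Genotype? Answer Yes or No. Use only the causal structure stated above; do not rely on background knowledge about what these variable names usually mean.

Yes

Backdoor paths from Age to Genotype (paths whose first edge points into Age):
  P1: Age <- Diet -> Exercise -> Genotype
  P2: Age <- Diet -> Stress -> BloodPressure <- Exercise -> Genotype
  P3: Age <- Diet -> Genotype
Condition 1 (no descendant of Age in the set): holds — descendants of Age are {Genotype}; none are in {Diet, Stress}.
Condition 2 (every backdoor path blocked by {Diet, Stress}):
  P1: blocked at fork node Diet ∈ conditioning set.
  P2: blocked at fork node Diet ∈ conditioning set.
  P3: blocked at fork node Diet ∈ conditioning set.
{Diet, Stress} satisfies the backdoor criterion.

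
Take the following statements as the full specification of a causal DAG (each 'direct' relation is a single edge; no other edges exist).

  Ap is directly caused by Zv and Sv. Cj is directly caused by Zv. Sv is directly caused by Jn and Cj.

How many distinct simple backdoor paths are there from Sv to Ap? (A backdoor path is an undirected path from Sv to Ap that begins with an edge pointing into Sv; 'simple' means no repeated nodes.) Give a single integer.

A backdoor path from Sv to Ap is any simple undirected path whose first edge points into Sv (i.e. leaves Sv via a parent).
Parents of Sv: {Cj, Jn}.
Enumerating:
  P1: Sv <- Cj <- Zv -> Ap
That exhausts the simple backdoor paths. Count: 1.

1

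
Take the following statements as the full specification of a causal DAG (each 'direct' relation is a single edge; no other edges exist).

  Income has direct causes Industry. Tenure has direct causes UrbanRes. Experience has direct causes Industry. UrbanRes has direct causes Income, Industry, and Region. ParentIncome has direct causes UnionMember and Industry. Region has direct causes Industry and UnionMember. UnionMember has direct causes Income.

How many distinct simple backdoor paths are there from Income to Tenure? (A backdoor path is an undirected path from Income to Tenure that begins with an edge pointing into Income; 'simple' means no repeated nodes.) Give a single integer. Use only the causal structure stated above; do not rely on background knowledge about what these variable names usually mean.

3

A backdoor path from Income to Tenure is any simple undirected path whose first edge points into Income (i.e. leaves Income via a parent).
Parents of Income: {Industry}.
Enumerating:
  P1: Income <- Industry -> Region -> UrbanRes -> Tenure
  P2: Income <- Industry -> UrbanRes -> Tenure
  P3: Income <- Industry -> ParentIncome <- UnionMember -> Region -> UrbanRes -> Tenure
That exhausts the simple backdoor paths. Count: 3.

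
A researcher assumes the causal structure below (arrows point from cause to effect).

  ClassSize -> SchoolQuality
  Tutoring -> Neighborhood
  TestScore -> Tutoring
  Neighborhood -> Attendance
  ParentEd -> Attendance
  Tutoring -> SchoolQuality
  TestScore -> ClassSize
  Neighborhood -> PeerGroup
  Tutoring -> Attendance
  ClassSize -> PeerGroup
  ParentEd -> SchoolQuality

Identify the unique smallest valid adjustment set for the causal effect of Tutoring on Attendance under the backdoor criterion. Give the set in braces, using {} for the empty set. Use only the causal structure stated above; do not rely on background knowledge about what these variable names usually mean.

{}

Variables eligible for adjustment (non-descendants of Tutoring, excluding Tutoring and Attendance): {ClassSize, ParentEd, TestScore}.
Backdoor paths from Tutoring to Attendance:
  P1: Tutoring <- TestScore -> ClassSize -> SchoolQuality <- ParentEd -> Attendance
  P2: Tutoring <- TestScore -> ClassSize -> PeerGroup <- Neighborhood -> Attendance
Each backdoor path contains an unconditioned collider, so every path is already blocked with the empty conditioning set:
  P1: blocked at collider SchoolQuality (neither it nor any descendant is in the conditioning set).
  P2: blocked at collider PeerGroup (neither it nor any descendant is in the conditioning set).
The empty set is therefore the unique smallest valid set.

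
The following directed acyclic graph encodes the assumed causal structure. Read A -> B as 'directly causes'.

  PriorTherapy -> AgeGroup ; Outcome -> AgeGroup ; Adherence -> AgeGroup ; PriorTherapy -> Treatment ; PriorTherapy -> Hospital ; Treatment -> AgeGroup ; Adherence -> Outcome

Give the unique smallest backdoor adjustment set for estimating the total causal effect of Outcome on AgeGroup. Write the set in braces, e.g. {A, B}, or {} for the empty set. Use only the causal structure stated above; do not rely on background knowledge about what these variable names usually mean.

{Adherence}

Variables eligible for adjustment (non-descendants of Outcome, excluding Outcome and AgeGroup): {Adherence, Hospital, PriorTherapy, Treatment}.
Backdoor paths from Outcome to AgeGroup:
  P1: Outcome <- Adherence -> AgeGroup
The empty set is not sufficient: P1 (Outcome <- Adherence -> AgeGroup) has no collider blocking it and no conditioned non-collider, so it is open.
Try {Adherence}:
  P1: blocked at fork node Adherence ∈ conditioning set.
{Adherence} contains no descendant of Outcome and blocks every backdoor path.
No other singleton works — e.g. {PriorTherapy} leaves P1 open — so {Adherence} is the unique smallest valid adjustment set.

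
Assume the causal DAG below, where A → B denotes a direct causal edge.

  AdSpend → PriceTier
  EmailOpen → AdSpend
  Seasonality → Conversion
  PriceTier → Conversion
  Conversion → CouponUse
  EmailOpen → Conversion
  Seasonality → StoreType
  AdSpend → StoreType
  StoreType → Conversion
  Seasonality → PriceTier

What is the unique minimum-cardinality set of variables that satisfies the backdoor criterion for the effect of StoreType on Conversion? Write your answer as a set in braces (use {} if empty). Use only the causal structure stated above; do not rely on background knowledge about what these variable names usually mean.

Variables eligible for adjustment (non-descendants of StoreType, excluding StoreType and Conversion): {AdSpend, EmailOpen, PriceTier, Seasonality}.
Backdoor paths from StoreType to Conversion:
  P1: StoreType <- Seasonality -> PriceTier <- AdSpend <- EmailOpen -> Conversion
  P2: StoreType <- Seasonality -> PriceTier -> Conversion
  P3: StoreType <- Seasonality -> Conversion
  P4: StoreType <- AdSpend <- EmailOpen -> Conversion
  P5: StoreType <- AdSpend -> PriceTier <- Seasonality -> Conversion
  P6: StoreType <- AdSpend -> PriceTier -> Conversion
The empty set is not sufficient: P2 (StoreType <- Seasonality -> PriceTier -> Conversion) has no collider blocking it and no conditioned non-collider, so it is open.
Try {AdSpend, Seasonality}:
  P1: blocked at fork node Seasonality ∈ conditioning set.
  P2: blocked at fork node Seasonality ∈ conditioning set.
  P3: blocked at fork node Seasonality ∈ conditioning set.
  P4: blocked at chain node AdSpend ∈ conditioning set.
  P5: blocked at fork node AdSpend ∈ conditioning set.
  P6: blocked at fork node AdSpend ∈ conditioning set.
{AdSpend, Seasonality} contains no descendant of StoreType and blocks every backdoor path.
Every element of {AdSpend, Seasonality} is needed (dropping AdSpend leaves P4 open; dropping Seasonality leaves P2 open), so no proper subset is valid.
Among all size-2 subsets of the eligible variables, only {AdSpend, Seasonality} blocks every backdoor path, so it is the unique smallest valid adjustment set.

{AdSpend, Seasonality}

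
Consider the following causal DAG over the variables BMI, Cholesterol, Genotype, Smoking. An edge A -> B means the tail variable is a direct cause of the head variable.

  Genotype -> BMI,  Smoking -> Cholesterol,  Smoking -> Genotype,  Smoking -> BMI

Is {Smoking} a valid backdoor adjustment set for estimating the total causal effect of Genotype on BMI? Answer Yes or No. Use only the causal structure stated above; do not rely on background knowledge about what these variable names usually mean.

Yes

Backdoor paths from Genotype to BMI (paths whose first edge points into Genotype):
  P1: Genotype <- Smoking -> BMI
Condition 1 (no descendant of Genotype in the set): holds — descendants of Genotype are {BMI}; none are in {Smoking}.
Condition 2 (every backdoor path blocked by {Smoking}):
  P1: blocked at fork node Smoking ∈ conditioning set.
{Smoking} satisfies the backdoor criterion.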